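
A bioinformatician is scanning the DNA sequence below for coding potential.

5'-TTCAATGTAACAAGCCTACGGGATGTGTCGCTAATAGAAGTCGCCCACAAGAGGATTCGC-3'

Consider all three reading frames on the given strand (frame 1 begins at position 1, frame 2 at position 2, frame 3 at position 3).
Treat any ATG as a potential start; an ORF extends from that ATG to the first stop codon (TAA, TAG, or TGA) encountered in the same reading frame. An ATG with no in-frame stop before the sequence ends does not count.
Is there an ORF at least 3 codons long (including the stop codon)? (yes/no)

yes

Frame 1: TTC AAT GTA ACA AGC CTA CGG GAT GTG TCG CTA ATA GAA GTC GCC CAC AAG AGG ATT CGC — no ATG→stop ORF.
Frame 2: TCA ATG TAA CAA GCC TAC GGG ATG TGT CGC TAA TAG AAG TCG CCC ACA AGA GGA TTC — ATG at 5, stop TAA at 8 → 6 nt; ATG at 23, stop TAA at 32 → 12 nt.
Frame 3: CAA TGT AAC AAG CCT ACG GGA TGT GTC GCT AAT AGA AGT CGC CCA CAA GAG GAT TCG — no ATG→stop ORF.
Frame 2 has an ORF of 4 codons (positions 23–34) ≥ 3, so yes.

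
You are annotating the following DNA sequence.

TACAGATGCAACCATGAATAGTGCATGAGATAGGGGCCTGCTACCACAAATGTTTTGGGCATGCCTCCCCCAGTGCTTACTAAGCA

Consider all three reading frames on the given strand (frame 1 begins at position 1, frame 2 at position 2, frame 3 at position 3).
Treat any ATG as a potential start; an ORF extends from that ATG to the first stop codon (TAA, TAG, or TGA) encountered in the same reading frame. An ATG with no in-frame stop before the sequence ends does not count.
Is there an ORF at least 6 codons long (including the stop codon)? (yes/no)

no

Frame 1: TAC AGA TGC AAC CAT GAA TAG TGC ATG AGA TAG GGG CCT GCT ACC ACA AAT GTT TTG GGC ATG CCT CCC CCA GTG CTT ACT AAG — ATG at 25, stop TAG at 31 → 9 nt.
Frame 2: ACA GAT GCA ACC ATG AAT AGT GCA TGA GAT AGG GGC CTG CTA CCA CAA ATG TTT TGG GCA TGC CTC CCC CAG TGC TTA CTA AGC — ATG at 14, stop TGA at 26 → 15 nt.
Frame 3: CAG ATG CAA CCA TGA ATA GTG CAT GAG ATA GGG GCC TGC TAC CAC AAA TGT TTT GGG CAT GCC TCC CCC AGT GCT TAC TAA GCA — ATG at 6, stop TGA at 15 → 12 nt.
Largest ORF found is 5 codons < 6, so no.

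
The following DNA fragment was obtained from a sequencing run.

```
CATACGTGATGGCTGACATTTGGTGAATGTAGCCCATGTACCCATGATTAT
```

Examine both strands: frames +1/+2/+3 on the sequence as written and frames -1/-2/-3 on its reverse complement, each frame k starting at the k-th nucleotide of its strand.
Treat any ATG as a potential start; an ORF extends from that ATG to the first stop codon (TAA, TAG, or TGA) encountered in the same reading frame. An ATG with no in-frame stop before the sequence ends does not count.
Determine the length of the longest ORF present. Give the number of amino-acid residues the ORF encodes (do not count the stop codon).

Reverse complement (5'→3'): ATAATCATGGGTACATGGGCTACATTCACCAAATGTCAGCCATCACGTATG
Frame +1: CAT ACG TGA TGG CTG ACA TTT GGT GAA TGT AGC CCA TGT ACC CAT GAT TAT — no ATG→stop ORF.
Frame +2: ATA CGT GAT GGC TGA CAT TTG GTG AAT GTA GCC CAT GTA CCC ATG ATT — no ATG→stop ORF.
Frame +3: TAC GTG ATG GCT GAC ATT TGG TGA ATG TAG CCC ATG TAC CCA TGA TTA — ATG at 9, stop TGA at 24 → 18 nt; ATG at 27, stop TAG at 30 → 6 nt; ATG at 36, stop TGA at 45 → 12 nt.
Frame -1: ATA ATC ATG GGT ACA TGG GCT ACA TTC ACC AAA TGT CAG CCA TCA CGT ATG — no ATG→stop ORF.
Frame -2: TAA TCA TGG GTA CAT GGG CTA CAT TCA CCA AAT GTC AGC CAT CAC GTA — no ATG→stop ORF.
Frame -3: AAT CAT GGG TAC ATG GGC TAC ATT CAC CAA ATG TCA GCC ATC ACG TAT — no ATG→stop ORF.
Longest: frame +3, positions 9–26, 18 nt = 6 codons = 5 aa. → 5 amino acids.

5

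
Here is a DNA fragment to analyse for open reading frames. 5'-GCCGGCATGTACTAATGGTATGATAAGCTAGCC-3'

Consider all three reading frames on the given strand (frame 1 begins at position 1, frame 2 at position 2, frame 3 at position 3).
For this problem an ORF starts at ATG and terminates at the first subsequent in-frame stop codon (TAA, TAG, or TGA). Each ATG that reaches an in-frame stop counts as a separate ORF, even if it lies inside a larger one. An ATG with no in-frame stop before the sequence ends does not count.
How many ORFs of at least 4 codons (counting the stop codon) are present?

1

Frame 1: GCC GGC ATG TAC TAA TGG TAT GAT AAG CTA GCC — ATG at 7, stop TAA at 13 → 9 nt.
Frame 2: CCG GCA TGT ACT AAT GGT ATG ATA AGC TAG — ATG at 20, stop TAG at 29 → 12 nt.
Frame 3: CGG CAT GTA CTA ATG GTA TGA TAA GCT AGC — ATG at 15, stop TGA at 21 → 9 nt.
ORFs ≥ 4 codons: frame 2 20–31 (4 codons). Count = 1.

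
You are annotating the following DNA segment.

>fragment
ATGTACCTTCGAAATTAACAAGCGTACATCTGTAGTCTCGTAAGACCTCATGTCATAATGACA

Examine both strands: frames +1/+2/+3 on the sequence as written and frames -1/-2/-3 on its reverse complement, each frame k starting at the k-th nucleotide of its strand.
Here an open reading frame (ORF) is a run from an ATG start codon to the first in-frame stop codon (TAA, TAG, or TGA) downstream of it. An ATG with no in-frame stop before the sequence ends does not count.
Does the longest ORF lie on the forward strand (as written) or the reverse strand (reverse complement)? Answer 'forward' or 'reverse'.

Reverse complement (5'→3'): TGTCATTATGACATGAGGTCTTACGAGACTACAGATGTACGCTTGTTAATTTCGAAGGTACAT
Frame +1: ATG TAC CTT CGA AAT TAA CAA GCG TAC ATC TGT AGT CTC GTA AGA CCT CAT GTC ATA ATG ACA — ATG at 1, stop TAA at 16 → 18 nt.
Frame +2: TGT ACC TTC GAA ATT AAC AAG CGT ACA TCT GTA GTC TCG TAA GAC CTC ATG TCA TAA TGA — ATG at 50, stop TAA at 56 → 9 nt.
Frame +3: GTA CCT TCG AAA TTA ACA AGC GTA CAT CTG TAG TCT CGT AAG ACC TCA TGT CAT AAT GAC — no ATG→stop ORF.
Frame -1: TGT CAT TAT GAC ATG AGG TCT TAC GAG ACT ACA GAT GTA CGC TTG TTA ATT TCG AAG GTA CAT — no ATG→stop ORF.
Frame -2: GTC ATT ATG ACA TGA GGT CTT ACG AGA CTA CAG ATG TAC GCT TGT TAA TTT CGA AGG TAC — ATG at 8, stop TGA at 14 → 9 nt; ATG at 35, stop TAA at 47 → 15 nt.
Frame -3: TCA TTA TGA CAT GAG GTC TTA CGA GAC TAC AGA TGT ACG CTT GTT AAT TTC GAA GGT ACA — no ATG→stop ORF.
Forward-strand max 18 nt; reverse-strand max 15 nt. The forward strand has the longer ORF.

forward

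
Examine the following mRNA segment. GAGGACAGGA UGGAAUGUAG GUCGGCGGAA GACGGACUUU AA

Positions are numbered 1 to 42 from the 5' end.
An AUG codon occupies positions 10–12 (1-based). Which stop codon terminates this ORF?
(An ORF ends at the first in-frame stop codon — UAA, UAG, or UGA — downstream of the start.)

Codons from position 10: AUG (10–12), GAA (13–15), UGU (16–18), AGG (19–21), UCG (22–24), GCG (25–27), GAA (28–30), GAC (31–33), GGA (34–36), CUU (37–39), UAA (40–42).
The first in-frame stop codon is UAA.

UAA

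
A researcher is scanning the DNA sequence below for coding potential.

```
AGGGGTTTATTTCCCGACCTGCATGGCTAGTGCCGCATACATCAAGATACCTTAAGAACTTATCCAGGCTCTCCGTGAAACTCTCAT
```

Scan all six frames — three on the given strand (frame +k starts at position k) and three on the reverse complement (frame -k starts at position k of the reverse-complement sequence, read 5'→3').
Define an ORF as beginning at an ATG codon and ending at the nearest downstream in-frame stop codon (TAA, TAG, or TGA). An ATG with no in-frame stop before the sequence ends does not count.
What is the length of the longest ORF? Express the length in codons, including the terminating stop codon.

Reverse complement (5'→3'): ATGAGAGTTTCACGGAGAGCCTGGATAAGTTCTTAAGGTATCTTGATGTATGCGGCACTAGCCATGCAGGTCGGGAAATAAACCCCT
Frame +1: AGG GGT TTA TTT CCC GAC CTG CAT GGC TAG TGC CGC ATA CAT CAA GAT ACC TTA AGA ACT TAT CCA GGC TCT CCG TGA AAC TCT CAT — no ATG→stop ORF.
Frame +2: GGG GTT TAT TTC CCG ACC TGC ATG GCT AGT GCC GCA TAC ATC AAG ATA CCT TAA GAA CTT ATC CAG GCT CTC CGT GAA ACT CTC — ATG at 23, stop TAA at 53 → 33 nt.
Frame +3: GGG TTT ATT TCC CGA CCT GCA TGG CTA GTG CCG CAT ACA TCA AGA TAC CTT AAG AAC TTA TCC AGG CTC TCC GTG AAA CTC TCA — no ATG→stop ORF.
Frame -1: ATG AGA GTT TCA CGG AGA GCC TGG ATA AGT TCT TAA GGT ATC TTG ATG TAT GCG GCA CTA GCC ATG CAG GTC GGG AAA TAA ACC CCT — ATG at 1, stop TAA at 34 → 36 nt; ATG at 46, stop TAA at 79 → 36 nt; ATG at 64, stop TAA at 79 → 18 nt.
Frame -2: TGA GAG TTT CAC GGA GAG CCT GGA TAA GTT CTT AAG GTA TCT TGA TGT ATG CGG CAC TAG CCA TGC AGG TCG GGA AAT AAA CCC — ATG at 50, stop TAG at 59 → 12 nt.
Frame -3: GAG AGT TTC ACG GAG AGC CTG GAT AAG TTC TTA AGG TAT CTT GAT GTA TGC GGC ACT AGC CAT GCA GGT CGG GAA ATA AAC CCC — no ATG→stop ORF.
Longest: frame -1, positions 1–36, 36 nt = 12 codons = 11 aa. → 12 codons.

12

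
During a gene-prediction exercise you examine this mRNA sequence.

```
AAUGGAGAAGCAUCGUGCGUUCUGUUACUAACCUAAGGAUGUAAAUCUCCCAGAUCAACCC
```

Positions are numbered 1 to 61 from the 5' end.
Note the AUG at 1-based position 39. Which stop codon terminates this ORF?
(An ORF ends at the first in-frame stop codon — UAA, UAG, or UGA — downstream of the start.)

Codons from position 39: AUG (39–41), UAA (42–44).
The first in-frame stop codon is UAA.

UAA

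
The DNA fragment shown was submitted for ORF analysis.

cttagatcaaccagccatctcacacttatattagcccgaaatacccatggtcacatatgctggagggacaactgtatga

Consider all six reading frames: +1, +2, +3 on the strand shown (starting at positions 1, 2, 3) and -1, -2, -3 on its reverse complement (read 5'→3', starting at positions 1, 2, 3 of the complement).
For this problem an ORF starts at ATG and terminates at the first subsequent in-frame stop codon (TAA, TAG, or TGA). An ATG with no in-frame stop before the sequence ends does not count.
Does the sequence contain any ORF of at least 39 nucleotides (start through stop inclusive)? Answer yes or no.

no

Reverse complement (5'→3'): TCATACAGTTGTCCCTCCAGCATATGTGACCATGGGTATTTCGGGCTAATATAAGTGTGAGATGGCTGGTTGATCTAAG
Frame +1: CTT AGA TCA ACC AGC CAT CTC ACA CTT ATA TTA GCC CGA AAT ACC CAT GGT CAC ATA TGC TGG AGG GAC AAC TGT ATG — no ATG→stop ORF.
Frame +2: TTA GAT CAA CCA GCC ATC TCA CAC TTA TAT TAG CCC GAA ATA CCC ATG GTC ACA TAT GCT GGA GGG ACA ACT GTA TGA — ATG at 47, stop TGA at 77 → 33 nt.
Frame +3: TAG ATC AAC CAG CCA TCT CAC ACT TAT ATT AGC CCG AAA TAC CCA TGG TCA CAT ATG CTG GAG GGA CAA CTG TAT — no ATG→stop ORF.
Frame -1: TCA TAC AGT TGT CCC TCC AGC ATA TGT GAC CAT GGG TAT TTC GGG CTA ATA TAA GTG TGA GAT GGC TGG TTG ATC TAA — no ATG→stop ORF.
Frame -2: CAT ACA GTT GTC CCT CCA GCA TAT GTG ACC ATG GGT ATT TCG GGC TAA TAT AAG TGT GAG ATG GCT GGT TGA TCT AAG — ATG at 32, stop TAA at 47 → 18 nt; ATG at 62, stop TGA at 71 → 12 nt.
Frame -3: ATA CAG TTG TCC CTC CAG CAT ATG TGA CCA TGG GTA TTT CGG GCT AAT ATA AGT GTG AGA TGG CTG GTT GAT CTA — ATG at 24, stop TGA at 27 → 6 nt.
Largest ORF found is 33 nucleotides < 39, so no.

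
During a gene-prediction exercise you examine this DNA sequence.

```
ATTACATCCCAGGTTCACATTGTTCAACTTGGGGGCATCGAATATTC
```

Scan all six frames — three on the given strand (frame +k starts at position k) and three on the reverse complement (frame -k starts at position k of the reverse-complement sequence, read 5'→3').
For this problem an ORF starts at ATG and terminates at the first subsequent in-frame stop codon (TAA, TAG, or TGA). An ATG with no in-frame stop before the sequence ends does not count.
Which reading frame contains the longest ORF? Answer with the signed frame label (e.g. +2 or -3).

Reverse complement (5'→3'): GAATATTCGATGCCCCCAAGTTGAACAATGTGAACCTGGGATGTAAT
Frame +1: ATT ACA TCC CAG GTT CAC ATT GTT CAA CTT GGG GGC ATC GAA TAT — no ATG→stop ORF.
Frame +2: TTA CAT CCC AGG TTC ACA TTG TTC AAC TTG GGG GCA TCG AAT ATT — no ATG→stop ORF.
Frame +3: TAC ATC CCA GGT TCA CAT TGT TCA ACT TGG GGG CAT CGA ATA TTC — no ATG→stop ORF.
Frame -1: GAA TAT TCG ATG CCC CCA AGT TGA ACA ATG TGA ACC TGG GAT GTA — ATG at 10, stop TGA at 22 → 15 nt; ATG at 28, stop TGA at 31 → 6 nt.
Frame -2: AAT ATT CGA TGC CCC CAA GTT GAA CAA TGT GAA CCT GGG ATG TAA — ATG at 41, stop TAA at 44 → 6 nt.
Frame -3: ATA TTC GAT GCC CCC AAG TTG AAC AAT GTG AAC CTG GGA TGT AAT — no ATG→stop ORF.
Longest ORF is 15 nt in frame -1 (positions 10–24).

-1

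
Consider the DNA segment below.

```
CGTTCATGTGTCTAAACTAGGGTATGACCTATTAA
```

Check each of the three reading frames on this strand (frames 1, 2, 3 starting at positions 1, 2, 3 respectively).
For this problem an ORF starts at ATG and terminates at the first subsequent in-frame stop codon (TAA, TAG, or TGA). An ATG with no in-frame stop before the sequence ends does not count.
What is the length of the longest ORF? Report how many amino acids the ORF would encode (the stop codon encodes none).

Frame 1: CGT TCA TGT GTC TAA ACT AGG GTA TGA CCT ATT — no ATG→stop ORF.
Frame 2: GTT CAT GTG TCT AAA CTA GGG TAT GAC CTA TTA — no ATG→stop ORF.
Frame 3: TTC ATG TGT CTA AAC TAG GGT ATG ACC TAT TAA — ATG at 6, stop TAG at 18 → 15 nt; ATG at 24, stop TAA at 33 → 12 nt.
Longest: frame 3, positions 6–20, 15 nt = 5 codons = 4 aa. → 4 amino acids.

4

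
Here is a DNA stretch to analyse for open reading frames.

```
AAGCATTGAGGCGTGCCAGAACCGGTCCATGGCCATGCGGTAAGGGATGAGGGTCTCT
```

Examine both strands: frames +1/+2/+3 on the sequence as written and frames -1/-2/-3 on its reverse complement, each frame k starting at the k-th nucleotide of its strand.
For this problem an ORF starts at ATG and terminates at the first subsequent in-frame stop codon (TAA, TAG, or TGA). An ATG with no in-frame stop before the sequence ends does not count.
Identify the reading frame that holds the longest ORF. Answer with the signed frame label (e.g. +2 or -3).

+2

Reverse complement (5'→3'): AGAGACCCTCATCCCTTACCGCATGGCCATGGACCGGTTCTGGCACGCCTCAATGCTT
Frame +1: AAG CAT TGA GGC GTG CCA GAA CCG GTC CAT GGC CAT GCG GTA AGG GAT GAG GGT CTC — no ATG→stop ORF.
Frame +2: AGC ATT GAG GCG TGC CAG AAC CGG TCC ATG GCC ATG CGG TAA GGG ATG AGG GTC TCT — ATG at 29, stop TAA at 41 → 15 nt; ATG at 35, stop TAA at 41 → 9 nt.
Frame +3: GCA TTG AGG CGT GCC AGA ACC GGT CCA TGG CCA TGC GGT AAG GGA TGA GGG TCT — no ATG→stop ORF.
Frame -1: AGA GAC CCT CAT CCC TTA CCG CAT GGC CAT GGA CCG GTT CTG GCA CGC CTC AAT GCT — no ATG→stop ORF.
Frame -2: GAG ACC CTC ATC CCT TAC CGC ATG GCC ATG GAC CGG TTC TGG CAC GCC TCA ATG CTT — no ATG→stop ORF.
Frame -3: AGA CCC TCA TCC CTT ACC GCA TGG CCA TGG ACC GGT TCT GGC ACG CCT CAA TGC — no ATG→stop ORF.
Longest ORF is 15 nt in frame +2 (positions 29–43).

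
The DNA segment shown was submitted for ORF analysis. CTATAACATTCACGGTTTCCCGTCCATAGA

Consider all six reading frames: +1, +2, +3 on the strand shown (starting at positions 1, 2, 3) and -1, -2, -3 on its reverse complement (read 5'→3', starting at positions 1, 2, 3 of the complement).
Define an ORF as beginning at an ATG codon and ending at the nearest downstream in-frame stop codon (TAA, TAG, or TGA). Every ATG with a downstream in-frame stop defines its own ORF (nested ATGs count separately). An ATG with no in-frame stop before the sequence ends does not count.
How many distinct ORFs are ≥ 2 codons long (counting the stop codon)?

Reverse complement (5'→3'): TCTATGGACGGGAAACCGTGAATGTTATAG
Frame +1: CTA TAA CAT TCA CGG TTT CCC GTC CAT AGA — no ATG→stop ORF.
Frame +2: TAT AAC ATT CAC GGT TTC CCG TCC ATA — no ATG→stop ORF.
Frame +3: ATA ACA TTC ACG GTT TCC CGT CCA TAG — no ATG→stop ORF.
Frame -1: TCT ATG GAC GGG AAA CCG TGA ATG TTA TAG — ATG at 4, stop TGA at 19 → 18 nt; ATG at 22, stop TAG at 28 → 9 nt.
Frame -2: CTA TGG ACG GGA AAC CGT GAA TGT TAT — no ATG→stop ORF.
Frame -3: TAT GGA CGG GAA ACC GTG AAT GTT ATA — no ATG→stop ORF.
ORFs ≥ 2 codons: frame -1 4–21 (6 codons), frame -1 22–30 (3 codons). Count = 2.

2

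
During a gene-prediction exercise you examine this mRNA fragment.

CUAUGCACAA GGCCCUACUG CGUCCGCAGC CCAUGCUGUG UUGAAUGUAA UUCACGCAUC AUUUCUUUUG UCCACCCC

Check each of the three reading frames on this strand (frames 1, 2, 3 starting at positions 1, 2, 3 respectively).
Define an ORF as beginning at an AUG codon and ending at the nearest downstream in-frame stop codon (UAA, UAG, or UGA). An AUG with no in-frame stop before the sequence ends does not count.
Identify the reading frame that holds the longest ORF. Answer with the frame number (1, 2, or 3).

3

Frame 1: CUA UGC ACA AGG CCC UAC UGC GUC CGC AGC CCA UGC UGU GUU GAA UGU AAU UCA CGC AUC AUU UCU UUU GUC CAC CCC — no AUG→stop ORF.
Frame 2: UAU GCA CAA GGC CCU ACU GCG UCC GCA GCC CAU GCU GUG UUG AAU GUA AUU CAC GCA UCA UUU CUU UUG UCC ACC — no AUG→stop ORF.
Frame 3: AUG CAC AAG GCC CUA CUG CGU CCG CAG CCC AUG CUG UGU UGA AUG UAA UUC ACG CAU CAU UUC UUU UGU CCA CCC — AUG at 3, stop UGA at 42 → 42 nt; AUG at 33, stop UGA at 42 → 12 nt; AUG at 45, stop UAA at 48 → 6 nt.
Longest ORF is 42 nt in frame 3 (positions 3–44).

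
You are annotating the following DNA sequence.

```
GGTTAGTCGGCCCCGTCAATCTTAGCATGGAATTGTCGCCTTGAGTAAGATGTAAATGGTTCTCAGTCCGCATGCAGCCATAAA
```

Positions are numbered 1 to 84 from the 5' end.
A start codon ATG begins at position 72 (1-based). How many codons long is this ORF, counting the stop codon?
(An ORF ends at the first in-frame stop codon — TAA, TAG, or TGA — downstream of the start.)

Codons from position 72: ATG (72–74), CAG (75–77), CCA (78–80), TAA (81–83).
TAA is the first in-frame stop; that's 4 codons including the stop.

4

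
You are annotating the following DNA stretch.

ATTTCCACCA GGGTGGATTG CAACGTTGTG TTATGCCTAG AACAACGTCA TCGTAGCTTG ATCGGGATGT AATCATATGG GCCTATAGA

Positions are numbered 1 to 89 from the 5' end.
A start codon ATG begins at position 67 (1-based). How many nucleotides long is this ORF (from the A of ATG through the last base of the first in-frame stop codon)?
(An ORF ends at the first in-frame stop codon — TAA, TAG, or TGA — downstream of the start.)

6

Codons from position 67: ATG (67–69), TAA (70–72).
TAA is the first in-frame stop; ORF spans 67–72, 6 nucleotides.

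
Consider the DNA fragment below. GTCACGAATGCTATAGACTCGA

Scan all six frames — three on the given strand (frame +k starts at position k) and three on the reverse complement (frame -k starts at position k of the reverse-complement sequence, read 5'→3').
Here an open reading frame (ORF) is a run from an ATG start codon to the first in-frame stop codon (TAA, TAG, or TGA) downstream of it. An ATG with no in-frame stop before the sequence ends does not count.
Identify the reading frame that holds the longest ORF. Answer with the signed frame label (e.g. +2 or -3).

Reverse complement (5'→3'): TCGAGTCTATAGCATTCGTGAC
Frame +1: GTC ACG AAT GCT ATA GAC TCG — no ATG→stop ORF.
Frame +2: TCA CGA ATG CTA TAG ACT CGA — ATG at 8, stop TAG at 14 → 9 nt.
Frame +3: CAC GAA TGC TAT AGA CTC — no ATG→stop ORF.
Frame -1: TCG AGT CTA TAG CAT TCG TGA — no ATG→stop ORF.
Frame -2: CGA GTC TAT AGC ATT CGT GAC — no ATG→stop ORF.
Frame -3: GAG TCT ATA GCA TTC GTG — no ATG→stop ORF.
Longest ORF is 9 nt in frame +2 (positions 8–16).

+2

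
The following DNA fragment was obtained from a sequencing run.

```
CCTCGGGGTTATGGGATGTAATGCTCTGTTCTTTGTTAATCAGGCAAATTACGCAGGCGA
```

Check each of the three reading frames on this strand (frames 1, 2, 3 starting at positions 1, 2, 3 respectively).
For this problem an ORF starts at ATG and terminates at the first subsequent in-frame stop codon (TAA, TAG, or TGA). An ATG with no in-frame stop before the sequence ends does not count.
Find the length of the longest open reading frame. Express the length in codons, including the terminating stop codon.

2

Frame 1: CCT CGG GGT TAT GGG ATG TAA TGC TCT GTT CTT TGT TAA TCA GGC AAA TTA CGC AGG CGA — ATG at 16, stop TAA at 19 → 6 nt.
Frame 2: CTC GGG GTT ATG GGA TGT AAT GCT CTG TTC TTT GTT AAT CAG GCA AAT TAC GCA GGC — no ATG→stop ORF.
Frame 3: TCG GGG TTA TGG GAT GTA ATG CTC TGT TCT TTG TTA ATC AGG CAA ATT ACG CAG GCG — no ATG→stop ORF.
Longest: frame 1, positions 16–21, 6 nt = 2 codons = 1 aa. → 2 codons.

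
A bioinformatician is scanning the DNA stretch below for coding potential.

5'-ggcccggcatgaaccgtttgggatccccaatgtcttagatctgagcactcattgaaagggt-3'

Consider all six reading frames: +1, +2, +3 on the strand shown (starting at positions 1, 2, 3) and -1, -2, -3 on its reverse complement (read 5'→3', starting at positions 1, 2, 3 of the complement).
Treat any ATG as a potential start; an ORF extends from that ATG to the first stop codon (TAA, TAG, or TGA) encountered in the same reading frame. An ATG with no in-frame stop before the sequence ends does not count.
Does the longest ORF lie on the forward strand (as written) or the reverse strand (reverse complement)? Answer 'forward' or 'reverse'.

forward

Reverse complement (5'→3'): ACCCTTTCAATGAGTGCTCAGATCTAAGACATTGGGGATCCCAAACGGTTCATGCCGGGCC
Frame +1: GGC CCG GCA TGA ACC GTT TGG GAT CCC CAA TGT CTT AGA TCT GAG CAC TCA TTG AAA GGG — no ATG→stop ORF.
Frame +2: GCC CGG CAT GAA CCG TTT GGG ATC CCC AAT GTC TTA GAT CTG AGC ACT CAT TGA AAG GGT — no ATG→stop ORF.
Frame +3: CCC GGC ATG AAC CGT TTG GGA TCC CCA ATG TCT TAG ATC TGA GCA CTC ATT GAA AGG — ATG at 9, stop TAG at 36 → 30 nt; ATG at 30, stop TAG at 36 → 9 nt.
Frame -1: ACC CTT TCA ATG AGT GCT CAG ATC TAA GAC ATT GGG GAT CCC AAA CGG TTC ATG CCG GGC — ATG at 10, stop TAA at 25 → 18 nt.
Frame -2: CCC TTT CAA TGA GTG CTC AGA TCT AAG ACA TTG GGG ATC CCA AAC GGT TCA TGC CGG GCC — no ATG→stop ORF.
Frame -3: CCT TTC AAT GAG TGC TCA GAT CTA AGA CAT TGG GGA TCC CAA ACG GTT CAT GCC GGG — no ATG→stop ORF.
Forward-strand max 30 nt; reverse-strand max 18 nt. The forward strand has the longer ORF.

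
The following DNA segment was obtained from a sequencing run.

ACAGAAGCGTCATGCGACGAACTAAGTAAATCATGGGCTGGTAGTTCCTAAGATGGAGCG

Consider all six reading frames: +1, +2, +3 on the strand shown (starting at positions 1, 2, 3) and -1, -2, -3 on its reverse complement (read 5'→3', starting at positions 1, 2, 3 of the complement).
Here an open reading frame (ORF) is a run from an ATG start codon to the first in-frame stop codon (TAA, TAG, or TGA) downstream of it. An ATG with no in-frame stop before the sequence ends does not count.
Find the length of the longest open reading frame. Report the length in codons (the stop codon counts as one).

6

Reverse complement (5'→3'): CGCTCCATCTTAGGAACTACCAGCCCATGATTTACTTAGTTCGTCGCATGACGCTTCTGT
Frame +1: ACA GAA GCG TCA TGC GAC GAA CTA AGT AAA TCA TGG GCT GGT AGT TCC TAA GAT GGA GCG — no ATG→stop ORF.
Frame +2: CAG AAG CGT CAT GCG ACG AAC TAA GTA AAT CAT GGG CTG GTA GTT CCT AAG ATG GAG — no ATG→stop ORF.
Frame +3: AGA AGC GTC ATG CGA CGA ACT AAG TAA ATC ATG GGC TGG TAG TTC CTA AGA TGG AGC — ATG at 12, stop TAA at 27 → 18 nt; ATG at 33, stop TAG at 42 → 12 nt.
Frame -1: CGC TCC ATC TTA GGA ACT ACC AGC CCA TGA TTT ACT TAG TTC GTC GCA TGA CGC TTC TGT — no ATG→stop ORF.
Frame -2: GCT CCA TCT TAG GAA CTA CCA GCC CAT GAT TTA CTT AGT TCG TCG CAT GAC GCT TCT — no ATG→stop ORF.
Frame -3: CTC CAT CTT AGG AAC TAC CAG CCC ATG ATT TAC TTA GTT CGT CGC ATG ACG CTT CTG — no ATG→stop ORF.
Longest: frame +3, positions 12–29, 18 nt = 6 codons = 5 aa. → 6 codons.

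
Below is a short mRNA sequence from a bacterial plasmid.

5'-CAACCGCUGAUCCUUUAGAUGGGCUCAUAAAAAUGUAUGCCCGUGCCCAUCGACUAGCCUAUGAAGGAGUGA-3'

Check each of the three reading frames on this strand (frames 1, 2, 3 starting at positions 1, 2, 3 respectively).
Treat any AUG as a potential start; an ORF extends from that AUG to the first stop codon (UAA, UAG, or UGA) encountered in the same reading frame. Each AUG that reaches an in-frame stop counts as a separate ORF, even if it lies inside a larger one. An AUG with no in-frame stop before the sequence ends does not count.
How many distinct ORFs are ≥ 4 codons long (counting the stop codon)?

3

Frame 1: CAA CCG CUG AUC CUU UAG AUG GGC UCA UAA AAA UGU AUG CCC GUG CCC AUC GAC UAG CCU AUG AAG GAG UGA — AUG at 19, stop UAA at 28 → 12 nt; AUG at 37, stop UAG at 55 → 21 nt; AUG at 61, stop UGA at 70 → 12 nt.
Frame 2: AAC CGC UGA UCC UUU AGA UGG GCU CAU AAA AAU GUA UGC CCG UGC CCA UCG ACU AGC CUA UGA AGG AGU — no AUG→stop ORF.
Frame 3: ACC GCU GAU CCU UUA GAU GGG CUC AUA AAA AUG UAU GCC CGU GCC CAU CGA CUA GCC UAU GAA GGA GUG — no AUG→stop ORF.
ORFs ≥ 4 codons: frame 1 19–30 (4 codons), frame 1 37–57 (7 codons), frame 1 61–72 (4 codons). Count = 3.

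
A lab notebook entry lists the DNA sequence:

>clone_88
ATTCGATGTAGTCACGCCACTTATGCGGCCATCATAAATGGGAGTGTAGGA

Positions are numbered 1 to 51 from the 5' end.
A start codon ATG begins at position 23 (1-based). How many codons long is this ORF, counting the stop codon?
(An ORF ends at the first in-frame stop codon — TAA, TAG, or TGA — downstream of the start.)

Codons from position 23: ATG (23–25), CGG (26–28), CCA (29–31), TCA (32–34), TAA (35–37).
TAA is the first in-frame stop; that's 5 codons including the stop.

5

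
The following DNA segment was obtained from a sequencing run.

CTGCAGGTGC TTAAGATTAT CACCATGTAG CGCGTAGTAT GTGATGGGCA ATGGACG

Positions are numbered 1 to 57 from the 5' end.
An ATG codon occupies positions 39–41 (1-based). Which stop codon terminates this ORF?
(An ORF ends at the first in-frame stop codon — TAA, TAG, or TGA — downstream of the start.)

Codons from position 39: ATG (39–41), TGA (42–44).
The first in-frame stop codon is TGA.

TGA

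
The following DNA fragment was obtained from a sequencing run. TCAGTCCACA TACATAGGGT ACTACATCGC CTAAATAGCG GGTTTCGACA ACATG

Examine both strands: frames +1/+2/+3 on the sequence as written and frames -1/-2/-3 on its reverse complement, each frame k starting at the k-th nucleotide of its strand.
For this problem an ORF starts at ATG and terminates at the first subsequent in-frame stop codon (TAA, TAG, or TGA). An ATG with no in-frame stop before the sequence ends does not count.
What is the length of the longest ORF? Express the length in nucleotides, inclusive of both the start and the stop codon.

Reverse complement (5'→3'): CATGTTGTCGAAACCCGCTATTTAGGCGATGTAGTACCCTATGTATGTGGACTGA
Frame +1: TCA GTC CAC ATA CAT AGG GTA CTA CAT CGC CTA AAT AGC GGG TTT CGA CAA CAT — no ATG→stop ORF.
Frame +2: CAG TCC ACA TAC ATA GGG TAC TAC ATC GCC TAA ATA GCG GGT TTC GAC AAC ATG — no ATG→stop ORF.
Frame +3: AGT CCA CAT ACA TAG GGT ACT ACA TCG CCT AAA TAG CGG GTT TCG ACA ACA — no ATG→stop ORF.
Frame -1: CAT GTT GTC GAA ACC CGC TAT TTA GGC GAT GTA GTA CCC TAT GTA TGT GGA CTG — no ATG→stop ORF.
Frame -2: ATG TTG TCG AAA CCC GCT ATT TAG GCG ATG TAG TAC CCT ATG TAT GTG GAC TGA — ATG at 2, stop TAG at 23 → 24 nt; ATG at 29, stop TAG at 32 → 6 nt; ATG at 41, stop TGA at 53 → 15 nt.
Frame -3: TGT TGT CGA AAC CCG CTA TTT AGG CGA TGT AGT ACC CTA TGT ATG TGG ACT — no ATG→stop ORF.
Longest: frame -2, positions 2–25, 24 nt = 8 codons = 7 aa. → 24 nucleotides.

24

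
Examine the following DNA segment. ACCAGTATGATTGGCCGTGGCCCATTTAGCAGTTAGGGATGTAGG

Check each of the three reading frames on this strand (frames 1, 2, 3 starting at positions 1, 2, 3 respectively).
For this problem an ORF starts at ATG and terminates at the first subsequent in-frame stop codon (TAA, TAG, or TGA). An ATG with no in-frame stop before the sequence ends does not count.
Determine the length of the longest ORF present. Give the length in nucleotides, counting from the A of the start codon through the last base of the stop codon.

Frame 1: ACC AGT ATG ATT GGC CGT GGC CCA TTT AGC AGT TAG GGA TGT AGG — ATG at 7, stop TAG at 34 → 30 nt.
Frame 2: CCA GTA TGA TTG GCC GTG GCC CAT TTA GCA GTT AGG GAT GTA — no ATG→stop ORF.
Frame 3: CAG TAT GAT TGG CCG TGG CCC ATT TAG CAG TTA GGG ATG TAG — ATG at 39, stop TAG at 42 → 6 nt.
Longest: frame 1, positions 7–36, 30 nt = 10 codons = 9 aa. → 30 nucleotides.

30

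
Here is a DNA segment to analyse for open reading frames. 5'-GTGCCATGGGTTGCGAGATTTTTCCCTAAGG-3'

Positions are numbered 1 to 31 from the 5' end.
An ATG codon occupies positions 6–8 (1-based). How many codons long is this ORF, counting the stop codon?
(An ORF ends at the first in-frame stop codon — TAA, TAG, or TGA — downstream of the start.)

8

Codons from position 6: ATG (6–8), GGT (9–11), TGC (12–14), GAG (15–17), ATT (18–20), TTT (21–23), CCC (24–26), TAA (27–29).
TAA is the first in-frame stop; that's 8 codons including the stop.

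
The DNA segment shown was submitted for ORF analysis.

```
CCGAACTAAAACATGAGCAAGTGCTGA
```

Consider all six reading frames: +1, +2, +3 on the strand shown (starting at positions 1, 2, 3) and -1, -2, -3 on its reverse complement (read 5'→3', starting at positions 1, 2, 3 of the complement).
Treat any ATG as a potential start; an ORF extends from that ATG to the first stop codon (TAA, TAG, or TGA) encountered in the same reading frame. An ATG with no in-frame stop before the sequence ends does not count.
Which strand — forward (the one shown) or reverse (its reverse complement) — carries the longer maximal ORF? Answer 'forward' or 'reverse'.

Reverse complement (5'→3'): TCAGCACTTGCTCATGTTTTAGTTCGG
Frame +1: CCG AAC TAA AAC ATG AGC AAG TGC TGA — ATG at 13, stop TGA at 25 → 15 nt.
Frame +2: CGA ACT AAA ACA TGA GCA AGT GCT — no ATG→stop ORF.
Frame +3: GAA CTA AAA CAT GAG CAA GTG CTG — no ATG→stop ORF.
Frame -1: TCA GCA CTT GCT CAT GTT TTA GTT CGG — no ATG→stop ORF.
Frame -2: CAG CAC TTG CTC ATG TTT TAG TTC — ATG at 14, stop TAG at 20 → 9 nt.
Frame -3: AGC ACT TGC TCA TGT TTT AGT TCG — no ATG→stop ORF.
Forward-strand max 15 nt; reverse-strand max 9 nt. The forward strand has the longer ORF.

forward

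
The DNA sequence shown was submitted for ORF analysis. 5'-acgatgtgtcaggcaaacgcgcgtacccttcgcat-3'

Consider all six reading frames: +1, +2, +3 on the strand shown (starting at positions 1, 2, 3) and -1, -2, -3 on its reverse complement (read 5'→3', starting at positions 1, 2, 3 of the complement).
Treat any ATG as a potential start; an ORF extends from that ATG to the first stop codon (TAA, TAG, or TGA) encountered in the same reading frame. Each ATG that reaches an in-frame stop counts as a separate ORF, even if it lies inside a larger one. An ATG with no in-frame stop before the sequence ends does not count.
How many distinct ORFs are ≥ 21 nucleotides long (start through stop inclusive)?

1

Reverse complement (5'→3'): ATGCGAAGGGTACGCGCGTTTGCCTGACACATCGT
Frame +1: ACG ATG TGT CAG GCA AAC GCG CGT ACC CTT CGC — no ATG→stop ORF.
Frame +2: CGA TGT GTC AGG CAA ACG CGC GTA CCC TTC GCA — no ATG→stop ORF.
Frame +3: GAT GTG TCA GGC AAA CGC GCG TAC CCT TCG CAT — no ATG→stop ORF.
Frame -1: ATG CGA AGG GTA CGC GCG TTT GCC TGA CAC ATC — ATG at 1, stop TGA at 25 → 27 nt.
Frame -2: TGC GAA GGG TAC GCG CGT TTG CCT GAC ACA TCG — no ATG→stop ORF.
Frame -3: GCG AAG GGT ACG CGC GTT TGC CTG ACA CAT CGT — no ATG→stop ORF.
ORFs ≥ 21 nucleotides: frame -1 1–27 (27 nucleotides). Count = 1.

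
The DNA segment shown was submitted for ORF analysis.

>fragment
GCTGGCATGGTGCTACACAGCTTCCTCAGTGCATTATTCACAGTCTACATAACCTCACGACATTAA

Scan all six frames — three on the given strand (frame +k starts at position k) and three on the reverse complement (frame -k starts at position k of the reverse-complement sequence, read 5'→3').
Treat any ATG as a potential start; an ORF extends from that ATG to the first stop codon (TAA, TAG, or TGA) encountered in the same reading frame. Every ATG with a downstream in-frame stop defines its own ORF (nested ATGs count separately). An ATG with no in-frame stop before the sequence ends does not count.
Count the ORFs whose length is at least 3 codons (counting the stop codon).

Reverse complement (5'→3'): TTAATGTCGTGAGGTTATGTAGACTGTGAATAATGCACTGAGGAAGCTGTGTAGCACCATGCCAGC
Frame +1: GCT GGC ATG GTG CTA CAC AGC TTC CTC AGT GCA TTA TTC ACA GTC TAC ATA ACC TCA CGA CAT TAA — ATG at 7, stop TAA at 64 → 60 nt.
Frame +2: CTG GCA TGG TGC TAC ACA GCT TCC TCA GTG CAT TAT TCA CAG TCT ACA TAA CCT CAC GAC ATT — no ATG→stop ORF.
Frame +3: TGG CAT GGT GCT ACA CAG CTT CCT CAG TGC ATT ATT CAC AGT CTA CAT AAC CTC ACG ACA TTA — no ATG→stop ORF.
Frame -1: TTA ATG TCG TGA GGT TAT GTA GAC TGT GAA TAA TGC ACT GAG GAA GCT GTG TAG CAC CAT GCC AGC — ATG at 4, stop TGA at 10 → 9 nt.
Frame -2: TAA TGT CGT GAG GTT ATG TAG ACT GTG AAT AAT GCA CTG AGG AAG CTG TGT AGC ACC ATG CCA — ATG at 17, stop TAG at 20 → 6 nt.
Frame -3: AAT GTC GTG AGG TTA TGT AGA CTG TGA ATA ATG CAC TGA GGA AGC TGT GTA GCA CCA TGC CAG — ATG at 33, stop TGA at 39 → 9 nt.
ORFs ≥ 3 codons: frame +1 7–66 (20 codons), frame -1 4–12 (3 codons), frame -3 33–41 (3 codons). Count = 3.

3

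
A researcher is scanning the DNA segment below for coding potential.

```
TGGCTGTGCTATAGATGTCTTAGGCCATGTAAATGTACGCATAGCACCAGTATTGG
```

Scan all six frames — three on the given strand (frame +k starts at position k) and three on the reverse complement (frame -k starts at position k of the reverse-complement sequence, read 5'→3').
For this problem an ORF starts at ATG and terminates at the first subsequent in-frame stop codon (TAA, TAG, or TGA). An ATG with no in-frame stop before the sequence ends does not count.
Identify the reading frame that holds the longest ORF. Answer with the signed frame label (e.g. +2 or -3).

Reverse complement (5'→3'): CCAATACTGGTGCTATGCGTACATTTACATGGCCTAAGACATCTATAGCACAGCCA
Frame +1: TGG CTG TGC TAT AGA TGT CTT AGG CCA TGT AAA TGT ACG CAT AGC ACC AGT ATT — no ATG→stop ORF.
Frame +2: GGC TGT GCT ATA GAT GTC TTA GGC CAT GTA AAT GTA CGC ATA GCA CCA GTA TTG — no ATG→stop ORF.
Frame +3: GCT GTG CTA TAG ATG TCT TAG GCC ATG TAA ATG TAC GCA TAG CAC CAG TAT TGG — ATG at 15, stop TAG at 21 → 9 nt; ATG at 27, stop TAA at 30 → 6 nt; ATG at 33, stop TAG at 42 → 12 nt.
Frame -1: CCA ATA CTG GTG CTA TGC GTA CAT TTA CAT GGC CTA AGA CAT CTA TAG CAC AGC — no ATG→stop ORF.
Frame -2: CAA TAC TGG TGC TAT GCG TAC ATT TAC ATG GCC TAA GAC ATC TAT AGC ACA GCC — ATG at 29, stop TAA at 35 → 9 nt.
Frame -3: AAT ACT GGT GCT ATG CGT ACA TTT ACA TGG CCT AAG ACA TCT ATA GCA CAG CCA — no ATG→stop ORF.
Longest ORF is 12 nt in frame +3 (positions 33–44).

+3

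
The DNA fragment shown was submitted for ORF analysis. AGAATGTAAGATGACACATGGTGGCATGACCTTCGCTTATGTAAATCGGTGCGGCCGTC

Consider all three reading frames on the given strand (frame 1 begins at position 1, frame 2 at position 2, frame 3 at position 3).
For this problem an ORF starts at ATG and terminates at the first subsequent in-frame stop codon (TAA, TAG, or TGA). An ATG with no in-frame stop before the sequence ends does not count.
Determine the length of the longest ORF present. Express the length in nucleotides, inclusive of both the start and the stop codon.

Frame 1: AGA ATG TAA GAT GAC ACA TGG TGG CAT GAC CTT CGC TTA TGT AAA TCG GTG CGG CCG — ATG at 4, stop TAA at 7 → 6 nt.
Frame 2: GAA TGT AAG ATG ACA CAT GGT GGC ATG ACC TTC GCT TAT GTA AAT CGG TGC GGC CGT — no ATG→stop ORF.
Frame 3: AAT GTA AGA TGA CAC ATG GTG GCA TGA CCT TCG CTT ATG TAA ATC GGT GCG GCC GTC — ATG at 18, stop TGA at 27 → 12 nt; ATG at 39, stop TAA at 42 → 6 nt.
Longest: frame 3, positions 18–29, 12 nt = 4 codons = 3 aa. → 12 nucleotides.

12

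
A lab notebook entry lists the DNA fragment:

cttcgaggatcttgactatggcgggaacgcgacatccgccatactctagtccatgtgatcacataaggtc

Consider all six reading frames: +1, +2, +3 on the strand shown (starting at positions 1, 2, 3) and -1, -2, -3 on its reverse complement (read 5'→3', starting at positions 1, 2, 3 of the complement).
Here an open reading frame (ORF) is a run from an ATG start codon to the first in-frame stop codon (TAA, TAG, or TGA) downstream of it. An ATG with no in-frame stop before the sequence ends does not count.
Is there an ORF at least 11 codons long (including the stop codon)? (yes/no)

no

Reverse complement (5'→3'): GACCTTATGTGATCACATGGACTAGAGTATGGCGGATGTCGCGTTCCCGCCATAGTCAAGATCCTCGAAG
Frame +1: CTT CGA GGA TCT TGA CTA TGG CGG GAA CGC GAC ATC CGC CAT ACT CTA GTC CAT GTG ATC ACA TAA GGT — no ATG→stop ORF.
Frame +2: TTC GAG GAT CTT GAC TAT GGC GGG AAC GCG ACA TCC GCC ATA CTC TAG TCC ATG TGA TCA CAT AAG GTC — ATG at 53, stop TGA at 56 → 6 nt.
Frame +3: TCG AGG ATC TTG ACT ATG GCG GGA ACG CGA CAT CCG CCA TAC TCT AGT CCA TGT GAT CAC ATA AGG — no ATG→stop ORF.
Frame -1: GAC CTT ATG TGA TCA CAT GGA CTA GAG TAT GGC GGA TGT CGC GTT CCC GCC ATA GTC AAG ATC CTC GAA — ATG at 7, stop TGA at 10 → 6 nt.
Frame -2: ACC TTA TGT GAT CAC ATG GAC TAG AGT ATG GCG GAT GTC GCG TTC CCG CCA TAG TCA AGA TCC TCG AAG — ATG at 17, stop TAG at 23 → 9 nt; ATG at 29, stop TAG at 53 → 27 nt.
Frame -3: CCT TAT GTG ATC ACA TGG ACT AGA GTA TGG CGG ATG TCG CGT TCC CGC CAT AGT CAA GAT CCT CGA — no ATG→stop ORF.
Largest ORF found is 9 codons < 11, so no.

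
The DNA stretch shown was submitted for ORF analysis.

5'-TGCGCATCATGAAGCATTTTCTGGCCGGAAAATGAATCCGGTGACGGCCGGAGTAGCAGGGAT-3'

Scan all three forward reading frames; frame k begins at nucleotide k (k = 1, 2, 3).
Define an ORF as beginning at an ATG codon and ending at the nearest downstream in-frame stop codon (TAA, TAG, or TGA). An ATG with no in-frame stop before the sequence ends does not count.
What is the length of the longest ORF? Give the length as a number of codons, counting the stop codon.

Frame 1: TGC GCA TCA TGA AGC ATT TTC TGG CCG GAA AAT GAA TCC GGT GAC GGC CGG AGT AGC AGG GAT — no ATG→stop ORF.
Frame 2: GCG CAT CAT GAA GCA TTT TCT GGC CGG AAA ATG AAT CCG GTG ACG GCC GGA GTA GCA GGG — no ATG→stop ORF.
Frame 3: CGC ATC ATG AAG CAT TTT CTG GCC GGA AAA TGA ATC CGG TGA CGG CCG GAG TAG CAG GGA — ATG at 9, stop TGA at 33 → 27 nt.
Longest: frame 3, positions 9–35, 27 nt = 9 codons = 8 aa. → 9 codons.

9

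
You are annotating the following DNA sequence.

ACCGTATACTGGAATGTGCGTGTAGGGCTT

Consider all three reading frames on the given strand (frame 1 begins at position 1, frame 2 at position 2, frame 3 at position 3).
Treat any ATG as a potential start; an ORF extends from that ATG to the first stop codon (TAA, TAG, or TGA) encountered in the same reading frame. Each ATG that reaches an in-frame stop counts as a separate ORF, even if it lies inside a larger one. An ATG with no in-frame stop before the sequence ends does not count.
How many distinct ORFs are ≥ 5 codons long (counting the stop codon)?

Frame 1: ACC GTA TAC TGG AAT GTG CGT GTA GGG CTT — no ATG→stop ORF.
Frame 2: CCG TAT ACT GGA ATG TGC GTG TAG GGC — ATG at 14, stop TAG at 23 → 12 nt.
Frame 3: CGT ATA CTG GAA TGT GCG TGT AGG GCT — no ATG→stop ORF.
No ORF reaches 5 codons. Count = 0.

0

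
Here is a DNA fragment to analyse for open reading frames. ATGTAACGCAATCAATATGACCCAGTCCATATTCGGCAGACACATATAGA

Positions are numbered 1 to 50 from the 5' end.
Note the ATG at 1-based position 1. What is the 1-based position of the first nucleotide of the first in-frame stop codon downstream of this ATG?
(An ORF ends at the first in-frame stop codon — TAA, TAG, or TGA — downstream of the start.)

Codons from position 1: ATG (1–3), TAA (4–6).
TAA is a stop codon; it begins at position 4.

4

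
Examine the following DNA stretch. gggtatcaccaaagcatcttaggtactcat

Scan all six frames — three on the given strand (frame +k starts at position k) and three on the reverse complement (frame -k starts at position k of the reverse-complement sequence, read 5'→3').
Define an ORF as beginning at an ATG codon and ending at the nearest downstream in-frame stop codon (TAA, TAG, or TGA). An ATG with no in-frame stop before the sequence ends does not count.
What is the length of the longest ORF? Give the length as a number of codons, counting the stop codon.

Reverse complement (5'→3'): ATGAGTACCTAAGATGCTTTGGTGATACCC
Frame +1: GGG TAT CAC CAA AGC ATC TTA GGT ACT CAT — no ATG→stop ORF.
Frame +2: GGT ATC ACC AAA GCA TCT TAG GTA CTC — no ATG→stop ORF.
Frame +3: GTA TCA CCA AAG CAT CTT AGG TAC TCA — no ATG→stop ORF.
Frame -1: ATG AGT ACC TAA GAT GCT TTG GTG ATA CCC — ATG at 1, stop TAA at 10 → 12 nt.
Frame -2: TGA GTA CCT AAG ATG CTT TGG TGA TAC — ATG at 14, stop TGA at 23 → 12 nt.
Frame -3: GAG TAC CTA AGA TGC TTT GGT GAT ACC — no ATG→stop ORF.
Longest: frame -1, positions 1–12, 12 nt = 4 codons = 3 aa. → 4 codons.

4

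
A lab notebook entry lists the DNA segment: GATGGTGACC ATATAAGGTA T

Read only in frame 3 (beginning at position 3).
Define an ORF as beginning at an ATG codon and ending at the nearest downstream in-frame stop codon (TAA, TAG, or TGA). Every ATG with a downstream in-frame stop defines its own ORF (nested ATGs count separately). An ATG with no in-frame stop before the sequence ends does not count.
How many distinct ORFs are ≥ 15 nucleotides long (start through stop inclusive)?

Frame 3: TGG TGA CCA TAT AAG GTA — no ATG→stop ORF.
No ORF reaches 15 nucleotides. Count = 0.

0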